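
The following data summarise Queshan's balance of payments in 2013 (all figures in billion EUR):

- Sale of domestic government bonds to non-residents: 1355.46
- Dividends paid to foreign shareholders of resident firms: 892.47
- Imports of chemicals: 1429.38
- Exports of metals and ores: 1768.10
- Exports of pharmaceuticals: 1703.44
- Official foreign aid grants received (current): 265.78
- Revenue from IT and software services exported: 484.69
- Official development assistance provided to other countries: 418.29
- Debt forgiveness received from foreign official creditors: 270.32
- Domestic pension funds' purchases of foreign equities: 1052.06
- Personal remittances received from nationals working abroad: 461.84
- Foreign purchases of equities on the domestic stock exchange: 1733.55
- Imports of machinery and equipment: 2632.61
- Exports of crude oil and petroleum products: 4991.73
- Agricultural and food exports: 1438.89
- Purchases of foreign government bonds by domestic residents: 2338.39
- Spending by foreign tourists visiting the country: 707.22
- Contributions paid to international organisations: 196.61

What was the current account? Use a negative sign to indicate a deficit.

Goods: 1703.44 + 1768.10 - 2632.61 - 1429.38 + 4991.73 + 1438.89 = 5840.17
Services: 707.22 + 484.69 = 1191.91
Primary income: -892.47
Secondary income: 461.84 - 418.29 + 265.78 - 196.61 = 112.72
Current account = 5840.17 + 1191.91 + (-892.47) + 112.72 = 6252.33
(Excluded from the current account — financial account: sale of domestic government bonds to non-residents 1355.46, domestic pension funds' purchases of foreign equities 1052.06, foreign purchases of equities on the domestic stock exchange 1733.55, purchases of foreign government bonds by domestic residents 2338.39; capital account: debt forgiveness received from foreign official creditors 270.32.)

6252.33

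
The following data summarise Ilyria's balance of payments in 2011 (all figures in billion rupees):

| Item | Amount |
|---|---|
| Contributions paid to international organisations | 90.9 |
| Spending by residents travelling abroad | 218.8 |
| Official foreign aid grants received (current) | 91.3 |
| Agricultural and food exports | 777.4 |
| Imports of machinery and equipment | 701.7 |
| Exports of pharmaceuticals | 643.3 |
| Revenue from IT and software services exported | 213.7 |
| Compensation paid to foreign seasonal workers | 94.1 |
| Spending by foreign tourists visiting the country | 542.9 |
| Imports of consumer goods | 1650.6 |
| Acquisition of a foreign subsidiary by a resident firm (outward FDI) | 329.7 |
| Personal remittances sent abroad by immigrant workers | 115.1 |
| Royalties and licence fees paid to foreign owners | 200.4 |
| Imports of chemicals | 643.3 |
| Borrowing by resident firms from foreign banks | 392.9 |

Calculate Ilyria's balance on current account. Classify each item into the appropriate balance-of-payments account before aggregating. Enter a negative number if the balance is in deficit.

Goods: -643.3 - 1650.6 + 777.4 + 643.3 - 701.7 = -1574.9
Services: -218.8 + 213.7 - 200.4 + 542.9 = 337.4
Primary income: -94.1
Secondary income: -90.9 - 115.1 + 91.3 = -114.7
Current account = (-1574.9) + 337.4 + (-94.1) + (-114.7) = -1446.3
(Excluded from the current account — financial account: acquisition of a foreign subsidiary by a resident firm (outward FDI) 329.7, borrowing by resident firms from foreign banks 392.9.)

-1446.3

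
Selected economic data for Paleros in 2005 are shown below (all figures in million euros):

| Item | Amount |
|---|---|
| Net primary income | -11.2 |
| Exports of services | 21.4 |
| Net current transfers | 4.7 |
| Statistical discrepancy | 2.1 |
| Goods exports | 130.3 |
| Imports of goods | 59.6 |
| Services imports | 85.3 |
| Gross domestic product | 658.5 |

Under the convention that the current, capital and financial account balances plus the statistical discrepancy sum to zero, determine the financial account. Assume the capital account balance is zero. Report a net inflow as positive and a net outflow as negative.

-2.4

Goods balance = 130.3 - 59.6 = 70.7
Services balance = 21.4 - 85.3 = -63.9
Trade balance (goods + services) = 70.7 + (-63.9) = 6.8
Net primary income = -11.2
Net secondary income = 4.7
Current account = 6.8 + (-11.2) + 4.7 = 0.3
Financial account = -(0.3 + 2.1) = -2.4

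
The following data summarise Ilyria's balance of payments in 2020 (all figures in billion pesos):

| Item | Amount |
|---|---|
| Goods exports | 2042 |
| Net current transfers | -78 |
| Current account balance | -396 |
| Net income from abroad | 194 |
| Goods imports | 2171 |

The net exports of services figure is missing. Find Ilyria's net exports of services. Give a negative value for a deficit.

-383

Current account = goods balance + services balance + net primary income + net secondary income
Sum of the known components = -13
Net exports of services = CA - (known components) = -396 - (-13) = -383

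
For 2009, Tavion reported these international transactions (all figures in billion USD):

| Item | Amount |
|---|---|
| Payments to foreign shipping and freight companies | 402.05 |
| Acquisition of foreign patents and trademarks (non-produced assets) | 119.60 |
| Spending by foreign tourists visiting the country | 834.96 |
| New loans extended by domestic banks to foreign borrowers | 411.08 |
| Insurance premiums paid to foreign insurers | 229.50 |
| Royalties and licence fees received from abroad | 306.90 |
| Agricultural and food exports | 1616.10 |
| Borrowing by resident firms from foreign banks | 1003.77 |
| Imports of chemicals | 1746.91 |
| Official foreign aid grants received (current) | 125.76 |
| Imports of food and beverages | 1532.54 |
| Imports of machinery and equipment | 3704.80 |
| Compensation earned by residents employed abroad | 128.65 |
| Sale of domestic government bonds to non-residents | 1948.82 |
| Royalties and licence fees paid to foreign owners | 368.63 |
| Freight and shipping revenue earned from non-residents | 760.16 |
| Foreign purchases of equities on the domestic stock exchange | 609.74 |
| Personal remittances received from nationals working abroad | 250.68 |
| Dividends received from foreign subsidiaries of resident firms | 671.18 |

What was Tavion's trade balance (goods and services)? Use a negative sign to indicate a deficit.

-4466.31

Goods: -1532.54 - 1746.91 + 1616.10 - 3704.80 = -5368.15
Services: 306.90 + 760.16 - 368.63 - 229.50 + 834.96 - 402.05 = 901.84
Trade balance = -5368.15 + 901.84 = -4466.31
(Excluded from the trade balance — capital account: acquisition of foreign patents and trademarks (non-produced assets) 119.60; financial account: new loans extended by domestic banks to foreign borrowers 411.08, borrowing by resident firms from foreign banks 1003.77, sale of domestic government bonds to non-residents 1948.82, foreign purchases of equities on the domestic stock exchange 609.74; secondary income: official foreign aid grants received (current) 125.76, personal remittances received from nationals working abroad 250.68; primary income: compensation earned by residents employed abroad 128.65, dividends received from foreign subsidiaries of resident firms 671.18.)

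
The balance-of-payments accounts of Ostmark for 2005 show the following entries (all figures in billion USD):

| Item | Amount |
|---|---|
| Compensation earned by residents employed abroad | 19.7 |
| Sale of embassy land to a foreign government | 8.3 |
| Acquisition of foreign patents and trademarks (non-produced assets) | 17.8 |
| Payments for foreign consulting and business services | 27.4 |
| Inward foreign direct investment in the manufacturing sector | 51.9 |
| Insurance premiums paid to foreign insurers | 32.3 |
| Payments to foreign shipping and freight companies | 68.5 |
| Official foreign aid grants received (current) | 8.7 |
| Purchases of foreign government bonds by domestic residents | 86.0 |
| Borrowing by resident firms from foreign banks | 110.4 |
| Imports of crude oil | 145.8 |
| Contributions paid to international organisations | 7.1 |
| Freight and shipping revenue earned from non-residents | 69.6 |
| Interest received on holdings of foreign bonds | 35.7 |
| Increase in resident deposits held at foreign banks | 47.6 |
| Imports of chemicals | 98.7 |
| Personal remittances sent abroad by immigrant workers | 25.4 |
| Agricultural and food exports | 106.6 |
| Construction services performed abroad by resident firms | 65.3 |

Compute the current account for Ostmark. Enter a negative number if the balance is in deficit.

-99.6

Goods: -98.7 + 106.6 - 145.8 = -137.9
Services: -32.3 + 65.3 - 68.5 + 69.6 - 27.4 = 6.7
Primary income: 19.7 + 35.7 = 55.4
Secondary income: -7.1 - 25.4 + 8.7 = -23.8
Current account = (-137.9) + 6.7 + 55.4 + (-23.8) = -99.6
(Excluded from the current account — capital account: sale of embassy land to a foreign government 8.3, acquisition of foreign patents and trademarks (non-produced assets) 17.8; financial account: inward foreign direct investment in the manufacturing sector 51.9, purchases of foreign government bonds by domestic residents 86.0, borrowing by resident firms from foreign banks 110.4, increase in resident deposits held at foreign banks 47.6.)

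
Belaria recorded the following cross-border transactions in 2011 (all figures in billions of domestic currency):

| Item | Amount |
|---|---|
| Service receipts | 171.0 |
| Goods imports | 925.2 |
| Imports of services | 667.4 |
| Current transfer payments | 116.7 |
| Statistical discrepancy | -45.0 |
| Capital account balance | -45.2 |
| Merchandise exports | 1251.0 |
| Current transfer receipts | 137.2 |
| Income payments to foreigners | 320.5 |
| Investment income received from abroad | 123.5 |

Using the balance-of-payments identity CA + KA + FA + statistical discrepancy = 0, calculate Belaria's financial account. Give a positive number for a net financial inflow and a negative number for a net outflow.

437.3

Goods balance = 1251.0 - 925.2 = 325.8
Services balance = 171.0 - 667.4 = -496.4
Trade balance (goods + services) = 325.8 + (-496.4) = -170.6
Net primary income = 123.5 - 320.5 = -197.0
Net secondary income = 137.2 - 116.7 = 20.5
Current account = -170.6 + (-197.0) + 20.5 = -347.1
Financial account = -(-347.1 + (-45.2) + (-45.0)) = 437.3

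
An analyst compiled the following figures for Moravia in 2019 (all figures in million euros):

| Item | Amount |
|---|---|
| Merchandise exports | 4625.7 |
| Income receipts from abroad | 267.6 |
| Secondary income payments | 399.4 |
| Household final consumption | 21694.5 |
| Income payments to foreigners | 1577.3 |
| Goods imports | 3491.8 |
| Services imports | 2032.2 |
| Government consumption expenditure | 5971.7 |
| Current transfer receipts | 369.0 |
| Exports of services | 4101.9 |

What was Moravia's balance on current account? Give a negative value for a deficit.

1863.5

Goods balance = 4625.7 - 3491.8 = 1133.9
Services balance = 4101.9 - 2032.2 = 2069.7
Trade balance (goods + services) = 1133.9 + 2069.7 = 3203.6
Net primary income = 267.6 - 1577.3 = -1309.7
Net secondary income = 369.0 - 399.4 = -30.4
Current account = 3203.6 + (-1309.7) + (-30.4) = 1863.5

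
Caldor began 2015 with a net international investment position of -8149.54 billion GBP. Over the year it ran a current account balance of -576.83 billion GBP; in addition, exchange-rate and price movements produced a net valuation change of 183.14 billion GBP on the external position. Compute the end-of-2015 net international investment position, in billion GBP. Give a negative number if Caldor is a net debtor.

Change in NIIP = current account + net valuation change = -576.83 + 183.14 = -393.69
End-of-year NIIP = -8149.54 + (-393.69) = -8543.23

-8543.23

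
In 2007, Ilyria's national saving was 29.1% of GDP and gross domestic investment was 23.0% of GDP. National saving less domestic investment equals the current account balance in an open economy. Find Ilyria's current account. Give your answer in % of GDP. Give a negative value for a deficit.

6.1

CA = S - I = 29.1 - 23.0 = 6.1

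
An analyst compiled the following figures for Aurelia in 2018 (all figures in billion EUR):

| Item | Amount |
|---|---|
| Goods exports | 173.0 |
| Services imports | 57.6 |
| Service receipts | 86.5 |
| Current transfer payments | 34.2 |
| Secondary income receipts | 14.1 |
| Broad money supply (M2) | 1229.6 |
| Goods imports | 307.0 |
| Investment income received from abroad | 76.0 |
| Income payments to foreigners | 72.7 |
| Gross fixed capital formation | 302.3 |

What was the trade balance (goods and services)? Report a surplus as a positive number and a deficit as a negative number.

Goods balance = 173.0 - 307.0 = -134.0
Services balance = 86.5 - 57.6 = 28.9
Trade balance (goods + services) = -134.0 + 28.9 = -105.1

-105.1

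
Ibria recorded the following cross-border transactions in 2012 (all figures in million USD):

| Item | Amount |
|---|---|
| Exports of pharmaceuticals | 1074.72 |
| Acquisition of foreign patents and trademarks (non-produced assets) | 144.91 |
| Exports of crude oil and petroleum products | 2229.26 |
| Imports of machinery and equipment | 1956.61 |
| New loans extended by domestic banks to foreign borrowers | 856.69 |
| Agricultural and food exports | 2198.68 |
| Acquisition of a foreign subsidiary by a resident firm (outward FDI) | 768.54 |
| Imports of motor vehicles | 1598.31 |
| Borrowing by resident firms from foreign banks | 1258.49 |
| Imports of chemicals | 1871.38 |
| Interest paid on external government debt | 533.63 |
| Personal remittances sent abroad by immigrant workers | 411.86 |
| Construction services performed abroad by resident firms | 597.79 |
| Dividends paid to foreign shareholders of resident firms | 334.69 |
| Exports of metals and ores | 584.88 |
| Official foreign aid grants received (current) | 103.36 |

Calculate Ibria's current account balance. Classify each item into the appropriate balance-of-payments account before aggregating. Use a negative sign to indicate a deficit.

Goods: 2198.68 + 1074.72 + 2229.26 + 584.88 - 1956.61 - 1871.38 - 1598.31 = 661.24
Services: 597.79
Primary income: -334.69 - 533.63 = -868.32
Secondary income: -411.86 + 103.36 = -308.50
Current account = 661.24 + 597.79 + (-868.32) + (-308.50) = 82.21
(Excluded from the current account — capital account: acquisition of foreign patents and trademarks (non-produced assets) 144.91; financial account: new loans extended by domestic banks to foreign borrowers 856.69, acquisition of a foreign subsidiary by a resident firm (outward FDI) 768.54, borrowing by resident firms from foreign banks 1258.49.)

82.21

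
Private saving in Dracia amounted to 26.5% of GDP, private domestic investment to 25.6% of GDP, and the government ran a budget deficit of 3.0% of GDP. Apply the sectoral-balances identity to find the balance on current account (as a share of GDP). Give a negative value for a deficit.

-2.1

By the sectoral-balances identity, CA = (S_private - I) + (T - G).
Private balance = 26.5 - 25.6 = 0.9
Government balance (T - G) = -3.0
CA = 0.9 + (-3.0) = -2.1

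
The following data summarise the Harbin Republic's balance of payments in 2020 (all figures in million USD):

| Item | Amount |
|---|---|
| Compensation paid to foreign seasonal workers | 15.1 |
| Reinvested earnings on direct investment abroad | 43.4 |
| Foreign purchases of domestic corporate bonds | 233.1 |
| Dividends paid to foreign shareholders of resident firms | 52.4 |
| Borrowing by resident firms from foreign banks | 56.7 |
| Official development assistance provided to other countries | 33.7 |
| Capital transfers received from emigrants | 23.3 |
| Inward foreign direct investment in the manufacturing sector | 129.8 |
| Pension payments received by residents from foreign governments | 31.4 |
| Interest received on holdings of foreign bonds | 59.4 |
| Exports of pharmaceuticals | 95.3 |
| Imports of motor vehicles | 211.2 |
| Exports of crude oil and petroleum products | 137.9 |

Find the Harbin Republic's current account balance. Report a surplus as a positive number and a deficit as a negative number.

55.0

Goods: -211.2 + 95.3 + 137.9 = 22.0
Primary income: -52.4 + 59.4 - 15.1 + 43.4 = 35.3
Secondary income: 31.4 - 33.7 = -2.3
Current account = 22.0 + 35.3 + (-2.3) = 55.0
(Excluded from the current account — financial account: foreign purchases of domestic corporate bonds 233.1, borrowing by resident firms from foreign banks 56.7, inward foreign direct investment in the manufacturing sector 129.8; capital account: capital transfers received from emigrants 23.3.)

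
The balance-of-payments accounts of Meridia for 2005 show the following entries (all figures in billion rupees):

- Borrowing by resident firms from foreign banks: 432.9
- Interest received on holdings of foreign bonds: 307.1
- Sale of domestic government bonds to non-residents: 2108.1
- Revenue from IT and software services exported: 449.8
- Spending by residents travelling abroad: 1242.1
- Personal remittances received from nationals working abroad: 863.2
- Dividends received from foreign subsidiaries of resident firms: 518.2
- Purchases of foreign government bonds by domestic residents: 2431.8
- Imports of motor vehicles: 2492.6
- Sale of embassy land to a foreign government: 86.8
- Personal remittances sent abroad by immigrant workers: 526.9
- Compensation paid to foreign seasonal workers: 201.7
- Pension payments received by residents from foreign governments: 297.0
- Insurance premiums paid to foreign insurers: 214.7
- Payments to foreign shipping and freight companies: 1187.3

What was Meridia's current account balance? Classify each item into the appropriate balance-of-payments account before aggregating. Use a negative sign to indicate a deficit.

-3430.0

Goods: -2492.6
Services: -214.7 + 449.8 - 1242.1 - 1187.3 = -2194.3
Primary income: -201.7 + 518.2 + 307.1 = 623.6
Secondary income: 863.2 - 526.9 + 297.0 = 633.3
Current account = (-2492.6) + (-2194.3) + 623.6 + 633.3 = -3430.0
(Excluded from the current account — financial account: borrowing by resident firms from foreign banks 432.9, sale of domestic government bonds to non-residents 2108.1, purchases of foreign government bonds by domestic residents 2431.8; capital account: sale of embassy land to a foreign government 86.8.)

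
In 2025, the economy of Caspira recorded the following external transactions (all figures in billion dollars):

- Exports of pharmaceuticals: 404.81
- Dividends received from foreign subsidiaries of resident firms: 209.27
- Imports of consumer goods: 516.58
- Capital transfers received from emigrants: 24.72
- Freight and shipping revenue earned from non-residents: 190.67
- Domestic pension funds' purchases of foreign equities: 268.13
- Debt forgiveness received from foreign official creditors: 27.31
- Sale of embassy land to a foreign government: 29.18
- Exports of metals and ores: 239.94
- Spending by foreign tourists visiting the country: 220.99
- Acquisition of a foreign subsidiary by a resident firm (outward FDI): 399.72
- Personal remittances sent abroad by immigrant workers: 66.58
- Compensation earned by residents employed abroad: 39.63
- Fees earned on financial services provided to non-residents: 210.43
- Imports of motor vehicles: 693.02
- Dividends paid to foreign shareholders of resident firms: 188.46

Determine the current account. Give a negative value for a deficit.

Goods: -516.58 + 404.81 + 239.94 - 693.02 = -564.85
Services: 190.67 + 220.99 + 210.43 = 622.09
Primary income: 39.63 - 188.46 + 209.27 = 60.44
Secondary income: -66.58
Current account = (-564.85) + 622.09 + 60.44 + (-66.58) = 51.10
(Excluded from the current account — capital account: capital transfers received from emigrants 24.72, debt forgiveness received from foreign official creditors 27.31, sale of embassy land to a foreign government 29.18; financial account: domestic pension funds' purchases of foreign equities 268.13, acquisition of a foreign subsidiary by a resident firm (outward FDI) 399.72.)

51.10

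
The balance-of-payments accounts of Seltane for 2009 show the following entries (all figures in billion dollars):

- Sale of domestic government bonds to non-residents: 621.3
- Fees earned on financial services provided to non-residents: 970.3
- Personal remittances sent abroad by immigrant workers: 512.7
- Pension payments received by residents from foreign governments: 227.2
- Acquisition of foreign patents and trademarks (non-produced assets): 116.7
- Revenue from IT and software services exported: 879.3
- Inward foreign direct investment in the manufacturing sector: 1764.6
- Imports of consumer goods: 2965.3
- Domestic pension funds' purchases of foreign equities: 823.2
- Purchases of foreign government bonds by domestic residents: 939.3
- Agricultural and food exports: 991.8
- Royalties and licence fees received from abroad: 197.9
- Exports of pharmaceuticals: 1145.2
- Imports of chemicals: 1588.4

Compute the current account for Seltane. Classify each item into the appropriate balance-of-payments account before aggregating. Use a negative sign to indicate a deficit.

-654.7

Goods: 1145.2 - 2965.3 + 991.8 - 1588.4 = -2416.7
Services: 197.9 + 879.3 + 970.3 = 2047.5
Secondary income: 227.2 - 512.7 = -285.5
Current account = (-2416.7) + 2047.5 + (-285.5) = -654.7
(Excluded from the current account — financial account: sale of domestic government bonds to non-residents 621.3, inward foreign direct investment in the manufacturing sector 1764.6, domestic pension funds' purchases of foreign equities 823.2, purchases of foreign government bonds by domestic residents 939.3; capital account: acquisition of foreign patents and trademarks (non-produced assets) 116.7.)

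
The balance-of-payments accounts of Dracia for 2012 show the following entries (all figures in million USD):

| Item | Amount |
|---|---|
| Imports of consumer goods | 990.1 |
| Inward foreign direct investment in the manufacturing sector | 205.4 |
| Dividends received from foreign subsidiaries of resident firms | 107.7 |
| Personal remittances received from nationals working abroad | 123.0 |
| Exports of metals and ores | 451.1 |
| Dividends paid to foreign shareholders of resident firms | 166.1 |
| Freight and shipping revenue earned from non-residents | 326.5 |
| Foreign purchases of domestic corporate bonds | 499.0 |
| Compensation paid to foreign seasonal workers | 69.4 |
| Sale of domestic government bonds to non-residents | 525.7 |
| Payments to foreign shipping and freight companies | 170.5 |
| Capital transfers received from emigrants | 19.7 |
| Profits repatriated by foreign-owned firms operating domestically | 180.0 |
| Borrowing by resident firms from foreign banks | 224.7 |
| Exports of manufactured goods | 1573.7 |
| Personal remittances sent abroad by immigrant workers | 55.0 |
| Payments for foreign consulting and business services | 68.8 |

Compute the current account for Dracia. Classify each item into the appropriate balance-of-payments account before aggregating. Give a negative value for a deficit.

882.1

Goods: -990.1 + 451.1 + 1573.7 = 1034.7
Services: 326.5 - 68.8 - 170.5 = 87.2
Primary income: 107.7 - 166.1 - 69.4 - 180.0 = -307.8
Secondary income: 123.0 - 55.0 = 68.0
Current account = 1034.7 + 87.2 + (-307.8) + 68.0 = 882.1
(Excluded from the current account — financial account: inward foreign direct investment in the manufacturing sector 205.4, foreign purchases of domestic corporate bonds 499.0, sale of domestic government bonds to non-residents 525.7, borrowing by resident firms from foreign banks 224.7; capital account: capital transfers received from emigrants 19.7.)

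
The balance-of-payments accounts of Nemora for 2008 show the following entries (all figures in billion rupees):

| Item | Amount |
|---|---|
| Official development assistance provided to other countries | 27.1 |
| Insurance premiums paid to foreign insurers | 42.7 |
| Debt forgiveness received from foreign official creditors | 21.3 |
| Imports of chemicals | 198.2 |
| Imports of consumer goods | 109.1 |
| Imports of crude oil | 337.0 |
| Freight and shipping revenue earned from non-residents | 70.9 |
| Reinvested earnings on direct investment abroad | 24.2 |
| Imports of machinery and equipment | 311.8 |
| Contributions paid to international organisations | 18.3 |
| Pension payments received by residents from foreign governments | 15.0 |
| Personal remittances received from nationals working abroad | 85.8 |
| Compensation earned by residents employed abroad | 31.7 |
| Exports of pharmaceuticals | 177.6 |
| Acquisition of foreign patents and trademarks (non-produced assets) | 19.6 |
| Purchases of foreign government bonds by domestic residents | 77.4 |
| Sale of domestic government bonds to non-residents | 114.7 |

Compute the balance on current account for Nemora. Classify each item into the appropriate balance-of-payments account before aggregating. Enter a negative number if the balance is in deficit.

Goods: 177.6 - 109.1 - 311.8 - 337.0 - 198.2 = -778.5
Services: 70.9 - 42.7 = 28.2
Primary income: 24.2 + 31.7 = 55.9
Secondary income: -27.1 + 85.8 + 15.0 - 18.3 = 55.4
Current account = (-778.5) + 28.2 + 55.9 + 55.4 = -639.0
(Excluded from the current account — capital account: debt forgiveness received from foreign official creditors 21.3, acquisition of foreign patents and trademarks (non-produced assets) 19.6; financial account: purchases of foreign government bonds by domestic residents 77.4, sale of domestic government bonds to non-residents 114.7.)

-639.0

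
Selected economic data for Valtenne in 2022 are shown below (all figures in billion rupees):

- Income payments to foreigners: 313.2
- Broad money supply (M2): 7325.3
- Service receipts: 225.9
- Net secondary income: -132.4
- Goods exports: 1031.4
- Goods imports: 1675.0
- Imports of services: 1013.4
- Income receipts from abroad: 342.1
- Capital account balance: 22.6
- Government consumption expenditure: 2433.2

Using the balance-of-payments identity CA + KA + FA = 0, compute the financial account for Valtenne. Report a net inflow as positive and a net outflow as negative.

Goods balance = 1031.4 - 1675.0 = -643.6
Services balance = 225.9 - 1013.4 = -787.5
Trade balance (goods + services) = -643.6 + (-787.5) = -1431.1
Net primary income = 342.1 - 313.2 = 28.9
Net secondary income = -132.4
Current account = -1431.1 + 28.9 + (-132.4) = -1534.6
Financial account = -(-1534.6 + 22.6) = 1512.0

1512.0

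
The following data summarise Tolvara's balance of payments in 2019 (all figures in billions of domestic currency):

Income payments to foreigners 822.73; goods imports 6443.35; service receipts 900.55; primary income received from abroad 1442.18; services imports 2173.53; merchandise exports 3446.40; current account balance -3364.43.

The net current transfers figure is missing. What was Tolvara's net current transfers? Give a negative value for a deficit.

Current account = goods balance + services balance + net primary income + net secondary income
Sum of the known components = -3650.48
Net current transfers = CA - (known components) = -3364.43 - (-3650.48) = 286.05

286.05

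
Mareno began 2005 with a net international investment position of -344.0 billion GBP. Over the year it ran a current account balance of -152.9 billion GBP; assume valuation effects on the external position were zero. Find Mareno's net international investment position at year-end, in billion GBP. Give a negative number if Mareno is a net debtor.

-496.9

With no valuation effects, change in NIIP = current account = -152.9
End-of-year NIIP = -344.0 + (-152.9) = -496.9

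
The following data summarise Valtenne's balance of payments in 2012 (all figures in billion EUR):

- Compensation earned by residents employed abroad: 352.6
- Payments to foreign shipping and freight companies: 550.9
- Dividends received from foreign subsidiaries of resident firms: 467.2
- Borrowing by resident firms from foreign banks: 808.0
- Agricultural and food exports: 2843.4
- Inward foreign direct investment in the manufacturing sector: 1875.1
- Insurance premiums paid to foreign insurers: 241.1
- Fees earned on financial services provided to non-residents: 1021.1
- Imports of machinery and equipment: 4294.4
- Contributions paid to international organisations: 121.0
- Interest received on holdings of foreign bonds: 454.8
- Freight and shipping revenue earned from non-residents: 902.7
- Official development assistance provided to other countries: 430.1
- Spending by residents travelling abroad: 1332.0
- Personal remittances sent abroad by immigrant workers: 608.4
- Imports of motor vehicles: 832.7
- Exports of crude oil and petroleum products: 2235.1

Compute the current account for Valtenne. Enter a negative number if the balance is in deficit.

-133.7

Goods: 2235.1 - 832.7 - 4294.4 + 2843.4 = -48.6
Services: -1332.0 + 1021.1 + 902.7 - 550.9 - 241.1 = -200.2
Primary income: 467.2 + 352.6 + 454.8 = 1274.6
Secondary income: -121.0 - 430.1 - 608.4 = -1159.5
Current account = (-48.6) + (-200.2) + 1274.6 + (-1159.5) = -133.7
(Excluded from the current account — financial account: borrowing by resident firms from foreign banks 808.0, inward foreign direct investment in the manufacturing sector 1875.1.)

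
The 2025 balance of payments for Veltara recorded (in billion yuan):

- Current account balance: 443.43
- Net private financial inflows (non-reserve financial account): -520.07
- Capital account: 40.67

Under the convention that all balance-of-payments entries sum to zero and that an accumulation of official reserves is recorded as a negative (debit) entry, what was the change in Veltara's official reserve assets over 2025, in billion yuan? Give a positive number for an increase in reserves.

-35.97

Official reserve transactions balance = -(443.43 + 40.67 + (-520.07)) = 35.97
An accumulation of reserves is recorded as a debit (negative entry), so the change in the stock of reserves is the negative of that balance.
Change in official reserves = -(35.97) = -35.97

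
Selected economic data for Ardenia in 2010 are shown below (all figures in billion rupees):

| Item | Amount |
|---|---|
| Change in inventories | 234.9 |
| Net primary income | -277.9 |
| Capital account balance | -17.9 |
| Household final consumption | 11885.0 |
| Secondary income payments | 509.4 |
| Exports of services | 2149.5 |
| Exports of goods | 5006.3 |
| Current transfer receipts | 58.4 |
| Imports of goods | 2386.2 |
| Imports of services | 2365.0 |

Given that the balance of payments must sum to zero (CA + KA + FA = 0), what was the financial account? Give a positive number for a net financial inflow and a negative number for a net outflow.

-1657.8

Goods balance = 5006.3 - 2386.2 = 2620.1
Services balance = 2149.5 - 2365.0 = -215.5
Trade balance (goods + services) = 2620.1 + (-215.5) = 2404.6
Net primary income = -277.9
Net secondary income = 58.4 - 509.4 = -451.0
Current account = 2404.6 + (-277.9) + (-451.0) = 1675.7
Financial account = -(1675.7 + (-17.9)) = -1657.8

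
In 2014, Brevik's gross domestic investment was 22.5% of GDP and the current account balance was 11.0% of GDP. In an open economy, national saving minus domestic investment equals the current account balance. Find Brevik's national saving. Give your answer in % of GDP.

33.5

S = I + CA = 22.5 + 11.0 = 33.5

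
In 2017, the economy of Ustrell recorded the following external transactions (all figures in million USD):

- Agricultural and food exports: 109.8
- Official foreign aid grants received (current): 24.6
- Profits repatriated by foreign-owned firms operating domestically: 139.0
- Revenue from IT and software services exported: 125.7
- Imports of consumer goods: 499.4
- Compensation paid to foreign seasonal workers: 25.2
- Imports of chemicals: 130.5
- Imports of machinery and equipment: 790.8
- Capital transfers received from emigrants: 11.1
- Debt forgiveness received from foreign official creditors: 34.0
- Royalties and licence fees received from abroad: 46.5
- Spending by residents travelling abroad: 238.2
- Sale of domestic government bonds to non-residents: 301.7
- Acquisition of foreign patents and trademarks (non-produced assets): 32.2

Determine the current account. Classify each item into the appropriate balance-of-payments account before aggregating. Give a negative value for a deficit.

Goods: -790.8 - 130.5 - 499.4 + 109.8 = -1310.9
Services: 46.5 - 238.2 + 125.7 = -66.0
Primary income: -25.2 - 139.0 = -164.2
Secondary income: 24.6
Current account = (-1310.9) + (-66.0) + (-164.2) + 24.6 = -1516.5
(Excluded from the current account — capital account: capital transfers received from emigrants 11.1, debt forgiveness received from foreign official creditors 34.0, acquisition of foreign patents and trademarks (non-produced assets) 32.2; financial account: sale of domestic government bonds to non-residents 301.7.)

-1516.5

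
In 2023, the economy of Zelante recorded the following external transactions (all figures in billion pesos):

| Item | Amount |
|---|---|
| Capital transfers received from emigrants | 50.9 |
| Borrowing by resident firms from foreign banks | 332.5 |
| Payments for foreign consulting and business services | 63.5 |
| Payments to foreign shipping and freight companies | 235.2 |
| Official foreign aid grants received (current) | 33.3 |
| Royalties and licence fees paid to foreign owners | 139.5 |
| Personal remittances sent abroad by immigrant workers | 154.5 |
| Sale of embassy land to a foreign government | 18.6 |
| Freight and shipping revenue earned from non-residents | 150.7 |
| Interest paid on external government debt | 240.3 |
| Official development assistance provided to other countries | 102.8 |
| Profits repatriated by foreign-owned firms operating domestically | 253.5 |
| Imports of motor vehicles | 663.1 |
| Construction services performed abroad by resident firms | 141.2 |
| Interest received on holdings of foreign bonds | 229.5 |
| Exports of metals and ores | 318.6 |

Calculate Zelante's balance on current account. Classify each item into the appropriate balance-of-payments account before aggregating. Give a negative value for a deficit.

-979.1

Goods: 318.6 - 663.1 = -344.5
Services: -139.5 - 63.5 + 141.2 - 235.2 + 150.7 = -146.3
Primary income: -253.5 + 229.5 - 240.3 = -264.3
Secondary income: 33.3 - 102.8 - 154.5 = -224.0
Current account = (-344.5) + (-146.3) + (-264.3) + (-224.0) = -979.1
(Excluded from the current account — capital account: capital transfers received from emigrants 50.9, sale of embassy land to a foreign government 18.6; financial account: borrowing by resident firms from foreign banks 332.5.)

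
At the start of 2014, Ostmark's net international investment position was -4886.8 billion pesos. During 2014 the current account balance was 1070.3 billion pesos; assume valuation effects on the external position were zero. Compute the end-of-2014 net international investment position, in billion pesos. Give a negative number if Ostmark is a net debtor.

With no valuation effects, change in NIIP = current account = 1070.3
End-of-year NIIP = -4886.8 + 1070.3 = -3816.5

-3816.5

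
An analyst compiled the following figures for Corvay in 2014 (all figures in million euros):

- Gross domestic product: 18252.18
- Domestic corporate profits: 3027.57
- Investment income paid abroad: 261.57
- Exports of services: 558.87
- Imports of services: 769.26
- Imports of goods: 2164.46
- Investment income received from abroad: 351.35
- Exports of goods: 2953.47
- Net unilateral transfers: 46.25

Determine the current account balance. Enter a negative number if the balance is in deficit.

Goods balance = 2953.47 - 2164.46 = 789.01
Services balance = 558.87 - 769.26 = -210.39
Trade balance (goods + services) = 789.01 + (-210.39) = 578.62
Net primary income = 351.35 - 261.57 = 89.78
Net secondary income = 46.25
Current account = 578.62 + 89.78 + 46.25 = 714.65

714.65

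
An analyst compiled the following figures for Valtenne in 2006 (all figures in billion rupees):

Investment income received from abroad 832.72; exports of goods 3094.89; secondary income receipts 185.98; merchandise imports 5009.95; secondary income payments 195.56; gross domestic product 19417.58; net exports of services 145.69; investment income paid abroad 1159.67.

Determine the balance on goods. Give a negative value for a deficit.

-1915.06

Goods balance = 3094.89 - 5009.95 = -1915.06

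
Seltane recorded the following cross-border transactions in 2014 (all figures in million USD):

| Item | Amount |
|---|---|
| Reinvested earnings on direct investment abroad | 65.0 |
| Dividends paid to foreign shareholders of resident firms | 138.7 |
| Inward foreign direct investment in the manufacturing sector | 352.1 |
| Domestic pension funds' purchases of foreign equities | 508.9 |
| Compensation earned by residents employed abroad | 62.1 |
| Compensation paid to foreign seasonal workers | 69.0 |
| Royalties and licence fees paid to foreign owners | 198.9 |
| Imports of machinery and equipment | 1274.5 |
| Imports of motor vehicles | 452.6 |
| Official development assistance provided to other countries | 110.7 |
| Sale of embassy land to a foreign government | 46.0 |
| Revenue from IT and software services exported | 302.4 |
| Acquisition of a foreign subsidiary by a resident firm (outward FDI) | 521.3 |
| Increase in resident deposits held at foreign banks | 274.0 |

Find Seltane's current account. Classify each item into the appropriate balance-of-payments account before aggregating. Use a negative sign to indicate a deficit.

Goods: -452.6 - 1274.5 = -1727.1
Services: 302.4 - 198.9 = 103.5
Primary income: -138.7 + 65.0 + 62.1 - 69.0 = -80.6
Secondary income: -110.7
Current account = (-1727.1) + 103.5 + (-80.6) + (-110.7) = -1814.9
(Excluded from the current account — financial account: inward foreign direct investment in the manufacturing sector 352.1, domestic pension funds' purchases of foreign equities 508.9, acquisition of a foreign subsidiary by a resident firm (outward FDI) 521.3, increase in resident deposits held at foreign banks 274.0; capital account: sale of embassy land to a foreign government 46.0.)

-1814.9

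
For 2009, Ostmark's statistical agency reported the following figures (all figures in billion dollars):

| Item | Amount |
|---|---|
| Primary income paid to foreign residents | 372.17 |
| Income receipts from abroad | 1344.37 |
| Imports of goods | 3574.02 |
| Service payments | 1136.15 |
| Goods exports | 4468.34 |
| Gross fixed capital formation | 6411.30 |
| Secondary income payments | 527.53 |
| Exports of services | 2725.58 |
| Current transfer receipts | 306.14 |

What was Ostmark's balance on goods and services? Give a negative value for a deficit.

Goods balance = 4468.34 - 3574.02 = 894.32
Services balance = 2725.58 - 1136.15 = 1589.43
Trade balance (goods + services) = 894.32 + 1589.43 = 2483.75

2483.75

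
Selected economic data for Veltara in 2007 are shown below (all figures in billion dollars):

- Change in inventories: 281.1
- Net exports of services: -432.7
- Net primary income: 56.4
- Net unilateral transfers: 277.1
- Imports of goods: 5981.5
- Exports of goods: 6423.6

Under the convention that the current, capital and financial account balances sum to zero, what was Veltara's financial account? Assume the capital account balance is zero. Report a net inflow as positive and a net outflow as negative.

-342.9

Goods balance = 6423.6 - 5981.5 = 442.1
Services balance = -432.7
Trade balance (goods + services) = 442.1 + (-432.7) = 9.4
Net primary income = 56.4
Net secondary income = 277.1
Current account = 9.4 + 56.4 + 277.1 = 342.9
Financial account = -(342.9) = -342.9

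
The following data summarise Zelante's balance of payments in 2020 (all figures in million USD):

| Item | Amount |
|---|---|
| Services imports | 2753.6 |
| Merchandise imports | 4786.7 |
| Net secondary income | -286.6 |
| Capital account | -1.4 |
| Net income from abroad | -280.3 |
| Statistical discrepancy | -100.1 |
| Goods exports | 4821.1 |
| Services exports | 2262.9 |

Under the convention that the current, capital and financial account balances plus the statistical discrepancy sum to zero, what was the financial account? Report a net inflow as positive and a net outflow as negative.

Goods balance = 4821.1 - 4786.7 = 34.4
Services balance = 2262.9 - 2753.6 = -490.7
Trade balance (goods + services) = 34.4 + (-490.7) = -456.3
Net primary income = -280.3
Net secondary income = -286.6
Current account = -456.3 + (-280.3) + (-286.6) = -1023.2
Financial account = -(-1023.2 + (-1.4) + (-100.1)) = 1124.7

1124.7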